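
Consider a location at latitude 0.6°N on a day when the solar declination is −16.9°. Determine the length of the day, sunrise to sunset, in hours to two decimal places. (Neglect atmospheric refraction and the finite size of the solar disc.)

The sunset hour angle satisfies cos H_s = −tan φ tan δ = 0.0032, giving H_s = 89.82°.
Day length = 2 H_s / 15° h⁻¹ = 179.64° / 15 = 11.976 h.

11.98 hours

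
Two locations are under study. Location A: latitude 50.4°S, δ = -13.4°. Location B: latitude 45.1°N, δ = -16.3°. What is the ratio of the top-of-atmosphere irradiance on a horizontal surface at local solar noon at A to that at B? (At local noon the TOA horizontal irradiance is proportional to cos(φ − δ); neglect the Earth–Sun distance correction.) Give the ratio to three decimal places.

1.668

A: cos θ_z = cos(-50.4° − (-13.4°)) = 0.7986.
B: cos θ_z = cos(45.1° − (-16.3°)) = 0.4787.
Ratio A/B = 0.7986 / 0.4787 = 1.6683.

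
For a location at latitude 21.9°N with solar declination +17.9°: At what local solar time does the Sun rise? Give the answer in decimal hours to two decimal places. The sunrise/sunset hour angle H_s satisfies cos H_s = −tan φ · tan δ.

5.50 h

The sunset hour angle satisfies cos H_s = −tan φ tan δ = -0.1298, giving H_s = 97.46°.
Sunrise is at 12 − H_s/15 = 12 − 6.497 = 5.503 h local solar time.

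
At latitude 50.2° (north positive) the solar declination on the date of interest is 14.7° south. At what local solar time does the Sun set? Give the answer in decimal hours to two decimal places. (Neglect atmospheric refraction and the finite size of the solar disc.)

−tan φ tan δ = −(1.2002)(-0.2623) = 0.3148; H_s = arccos(0.3148) = 71.65°.
Sunset is at 12 + H_s/15 = 12 + 4.777 = 16.777 h local solar time.

16.78 h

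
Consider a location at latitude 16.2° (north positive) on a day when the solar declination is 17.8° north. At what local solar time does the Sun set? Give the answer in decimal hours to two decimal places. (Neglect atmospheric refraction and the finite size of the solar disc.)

cos H_s = −tan(16.2°) · tan(17.8°) = -0.0933, so H_s = arccos(-0.0933) = 95.35°.
Sunset is at 12 + H_s/15 = 12 + 6.357 = 18.357 h local solar time.

18.36 h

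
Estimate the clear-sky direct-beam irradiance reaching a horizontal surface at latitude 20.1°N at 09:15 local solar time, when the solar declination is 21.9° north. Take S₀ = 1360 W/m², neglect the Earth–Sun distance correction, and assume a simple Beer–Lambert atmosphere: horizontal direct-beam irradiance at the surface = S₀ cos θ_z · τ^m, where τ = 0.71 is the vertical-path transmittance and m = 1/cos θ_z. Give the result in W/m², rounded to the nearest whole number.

688 W/m²

Hour angle H = 15° × (9.25 − 12) = -41.25°.
cos θ_z = sin(20.1°) sin(21.9°) + cos(20.1°) cos(21.9°) cos(-41.25°) = 0.1282 + 0.6551 = 0.7833.
Air mass m = 1/cos θ_z = 1/0.7833 = 1.277; τ^m = 0.71^1.277 = 0.6457.
Surface direct beam = 1360 × 0.7833 × 0.6457 = 687.86 W/m².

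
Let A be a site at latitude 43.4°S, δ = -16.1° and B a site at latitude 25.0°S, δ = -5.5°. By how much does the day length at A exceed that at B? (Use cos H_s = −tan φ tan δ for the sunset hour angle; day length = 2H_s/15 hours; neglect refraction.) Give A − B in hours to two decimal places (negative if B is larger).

+1.77 h

A: H_s = arccos(−tan -43.4° · tan -16.1°) = 105.84°, so 2H_s/15 = 14.1120 h.
B: H_s = arccos(−tan -25.0° · tan -5.5°) = 92.57°, so 2H_s/15 = 12.3427 h.
A − B = 14.1120 − 12.3427 = 1.7693 h.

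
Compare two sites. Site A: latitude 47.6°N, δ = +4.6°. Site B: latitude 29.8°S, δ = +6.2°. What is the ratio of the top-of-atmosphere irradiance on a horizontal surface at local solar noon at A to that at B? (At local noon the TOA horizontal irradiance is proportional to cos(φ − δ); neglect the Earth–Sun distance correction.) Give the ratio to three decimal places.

0.904

A: cos θ_z = cos(47.6° − (4.6°)) = 0.7314.
B: cos θ_z = cos(-29.8° − (6.2°)) = 0.8090.
Ratio A/B = 0.7314 / 0.8090 = 0.9041.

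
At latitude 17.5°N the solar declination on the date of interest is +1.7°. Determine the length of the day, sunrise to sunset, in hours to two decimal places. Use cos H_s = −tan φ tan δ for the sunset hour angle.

12.07 hours

The sunset hour angle satisfies cos H_s = −tan φ tan δ = -0.0094, giving H_s = 90.54°.
Day length = 2 H_s / 15° h⁻¹ = 181.08° / 15 = 12.072 h.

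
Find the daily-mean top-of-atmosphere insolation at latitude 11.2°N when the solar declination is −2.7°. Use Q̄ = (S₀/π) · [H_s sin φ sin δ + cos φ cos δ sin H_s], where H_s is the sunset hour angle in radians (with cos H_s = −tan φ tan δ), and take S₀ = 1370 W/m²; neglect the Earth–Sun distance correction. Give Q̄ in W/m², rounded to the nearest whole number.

cos H_s = −tan(11.2°) · tan(-2.7°) = 0.0093, so H_s = arccos(0.0093) = 89.47°. In radians, H_s = 1.5615.
H_s sin φ sin δ = 1.5615 × 0.1942 × -0.0471 = -0.0143.
cos φ cos δ sin H_s = 0.9810 × 0.9989 × 1.0000 = 0.9799.
Q̄ = (1370/π) × (-0.0143 + 0.9799) = 436.08 × 0.9656 = 421.08 W/m².

421 W/m²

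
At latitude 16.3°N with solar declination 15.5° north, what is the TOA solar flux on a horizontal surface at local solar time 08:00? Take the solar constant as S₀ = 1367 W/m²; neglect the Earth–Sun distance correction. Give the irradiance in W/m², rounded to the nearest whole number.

735 W/m²

Hour angle H = 15° × (8 − 12) = -60.00°.
With φ = 16.3°, δ = 15.5°, H = -60.00°: sin φ sin δ = 0.0750, cos φ cos δ cos H = 0.4624, so cos θ_z = 0.5374.
Top-of-atmosphere irradiance = S₀ cos θ_z = 1367 × 0.5374 = 734.63 W/m².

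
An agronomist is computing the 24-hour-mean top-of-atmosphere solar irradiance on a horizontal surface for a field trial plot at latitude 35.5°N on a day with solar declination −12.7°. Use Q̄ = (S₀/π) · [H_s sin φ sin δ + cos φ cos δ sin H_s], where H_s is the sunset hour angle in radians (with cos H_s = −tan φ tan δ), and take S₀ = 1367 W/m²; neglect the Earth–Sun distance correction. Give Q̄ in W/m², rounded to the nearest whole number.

The sunset hour angle satisfies cos H_s = −tan φ tan δ = 0.1607, giving H_s = 80.75°. In radians, H_s = 1.4094.
H_s sin φ sin δ = 1.4094 × 0.5807 × -0.2198 = -0.1799.
cos φ cos δ sin H_s = 0.8141 × 0.9755 × 0.9870 = 0.7838.
Q̄ = (1367/π) × (-0.1799 + 0.7838) = 435.13 × 0.6039 = 262.78 W/m².

263 W/m²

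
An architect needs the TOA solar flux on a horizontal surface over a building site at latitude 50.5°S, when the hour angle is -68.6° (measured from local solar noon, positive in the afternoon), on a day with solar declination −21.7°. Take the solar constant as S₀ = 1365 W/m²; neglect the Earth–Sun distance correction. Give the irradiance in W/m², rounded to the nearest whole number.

684 W/m²

cos θ_z = sin φ sin δ + cos φ cos δ cos H = (-0.7716)(-0.3697) + (0.6361)(0.9291)(0.3649) = 0.5009.
Top-of-atmosphere irradiance = S₀ cos θ_z = 1365 × 0.5009 = 683.73 W/m².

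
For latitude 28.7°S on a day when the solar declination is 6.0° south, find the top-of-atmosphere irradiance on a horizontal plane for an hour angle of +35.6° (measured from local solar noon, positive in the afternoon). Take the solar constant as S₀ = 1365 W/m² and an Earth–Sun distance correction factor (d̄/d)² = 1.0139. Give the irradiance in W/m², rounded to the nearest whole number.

cos θ_z = sin(-28.7°) sin(-6.0°) + cos(-28.7°) cos(-6.0°) cos(35.60°) = 0.0502 + 0.7093 = 0.7595.
Top-of-atmosphere irradiance = S₀ (d̄/d)² cos θ_z = 1365 × 1.0139 × 0.7595 = 1051.13 W/m².

1051 W/m²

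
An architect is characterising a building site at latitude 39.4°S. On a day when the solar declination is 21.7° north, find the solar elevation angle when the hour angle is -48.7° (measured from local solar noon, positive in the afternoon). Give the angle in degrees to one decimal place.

cos θ_z = sin φ sin δ + cos φ cos δ cos H = (-0.6347)(0.3697) + (0.7727)(0.9291)(0.6600) = 0.2392.
θ_z = arccos(0.2392) = 76.16°, so the elevation is 90° − 76.16° = 13.84°.

13.8°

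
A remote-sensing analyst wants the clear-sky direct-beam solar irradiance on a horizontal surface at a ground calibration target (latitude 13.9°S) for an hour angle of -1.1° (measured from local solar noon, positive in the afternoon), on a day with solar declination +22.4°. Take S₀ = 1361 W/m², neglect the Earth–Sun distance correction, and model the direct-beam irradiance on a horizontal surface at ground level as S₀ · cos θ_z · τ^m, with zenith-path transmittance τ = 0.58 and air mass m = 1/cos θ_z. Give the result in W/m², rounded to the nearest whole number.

cos θ_z = sin(-13.9°) sin(22.4°) + cos(-13.9°) cos(22.4°) cos(-1.10°) = -0.0915 + 0.8973 = 0.8058.
Air mass m = 1/cos θ_z = 1/0.8058 = 1.241; τ^m = 0.58^1.241 = 0.5086.
Surface direct beam = 1361 × 0.8058 × 0.5086 = 557.78 W/m².

558 W/m²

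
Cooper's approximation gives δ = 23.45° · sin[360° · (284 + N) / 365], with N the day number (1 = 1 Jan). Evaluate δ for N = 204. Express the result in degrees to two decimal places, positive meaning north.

+20.03°

360 × (284 + 204) / 365 = 481.315°; sin(481.315°) = 0.8543.
δ = 23.45 × 0.8543 = 20.033° ≈ +20.03°.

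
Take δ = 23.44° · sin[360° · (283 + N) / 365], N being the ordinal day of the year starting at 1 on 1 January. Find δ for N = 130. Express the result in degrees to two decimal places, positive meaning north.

360 × (283 + 130) / 365 = 407.342°; sin(407.342°) = 0.7354.
δ = 23.44 × 0.7354 = 17.238° ≈ +17.24°.

+17.24°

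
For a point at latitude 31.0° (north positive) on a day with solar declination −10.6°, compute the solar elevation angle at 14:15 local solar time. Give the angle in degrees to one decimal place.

37.3°

Hour angle H = 15° × (14.25 − 12) = 33.75°.
cos θ_z = sin(31.0°) sin(-10.6°) + cos(31.0°) cos(-10.6°) cos(33.75°) = -0.0947 + 0.7005 = 0.6058.
θ_z = arccos(0.6058) = 52.71°, so the elevation is 90° − 52.71° = 37.29°.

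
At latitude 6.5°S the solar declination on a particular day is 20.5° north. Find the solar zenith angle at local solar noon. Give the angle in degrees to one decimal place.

At local solar noon the hour angle is zero, so the zenith angle is |φ − δ| = |-6.5° − (20.5°)| = 27.0°.

27.0°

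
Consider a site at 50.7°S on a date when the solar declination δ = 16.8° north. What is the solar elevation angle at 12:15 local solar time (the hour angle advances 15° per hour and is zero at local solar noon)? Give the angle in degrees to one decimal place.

Hour angle H = 15° × (12.25 − 12) = 3.75°.
cos θ_z = sin φ sin δ + cos φ cos δ cos H = (-0.7738)(0.2890) + (0.6334)(0.9573)(0.9979) = 0.3815.
θ_z = arccos(0.3815) = 67.57°, so the elevation is 90° − 67.57° = 22.43°.

22.4°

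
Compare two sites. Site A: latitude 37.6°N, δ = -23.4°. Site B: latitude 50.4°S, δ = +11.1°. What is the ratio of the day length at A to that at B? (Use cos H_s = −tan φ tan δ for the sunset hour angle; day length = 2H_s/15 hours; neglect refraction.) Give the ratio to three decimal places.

A: H_s = arccos(−tan 37.6° · tan -23.4°) = 70.53°, so 2H_s/15 = 9.4040 h.
B: H_s = arccos(−tan -50.4° · tan 11.1°) = 76.28°, so 2H_s/15 = 10.1707 h.
Ratio A/B = 9.4040 / 10.1707 = 0.9246.

0.925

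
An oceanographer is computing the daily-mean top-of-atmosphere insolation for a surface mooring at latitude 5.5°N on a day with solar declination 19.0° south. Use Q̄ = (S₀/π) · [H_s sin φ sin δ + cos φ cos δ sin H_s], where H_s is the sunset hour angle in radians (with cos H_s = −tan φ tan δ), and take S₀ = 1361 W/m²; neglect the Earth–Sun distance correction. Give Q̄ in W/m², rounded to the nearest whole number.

387 W/m²

cos H_s = −tan(5.5°) · tan(-19.0°) = 0.0332, so H_s = arccos(0.0332) = 88.10°. In radians, H_s = 1.5376.
H_s sin φ sin δ = 1.5376 × 0.0958 × -0.3256 = -0.0480.
cos φ cos δ sin H_s = 0.9954 × 0.9455 × 0.9994 = 0.9406.
Q̄ = (1361/π) × (-0.0480 + 0.9406) = 433.22 × 0.8926 = 386.69 W/m².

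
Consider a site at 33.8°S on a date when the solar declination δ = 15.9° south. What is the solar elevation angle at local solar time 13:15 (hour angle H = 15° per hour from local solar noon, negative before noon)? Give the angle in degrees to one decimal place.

Hour angle H = 15° × (13.25 − 12) = 18.75°.
With φ = -33.8°, δ = -15.9°, H = 18.75°: sin φ sin δ = 0.1524, cos φ cos δ cos H = 0.7568, so cos θ_z = 0.9092.
θ_z = arccos(0.9092) = 24.60°, so the elevation is 90° − 24.60° = 65.40°.

65.4°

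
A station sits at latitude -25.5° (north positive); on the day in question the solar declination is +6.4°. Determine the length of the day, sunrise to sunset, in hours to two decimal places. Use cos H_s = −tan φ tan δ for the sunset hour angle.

11.59 hours

cos H_s = −tan(-25.5°) · tan(6.4°) = 0.0535, so H_s = arccos(0.0535) = 86.93°.
Day length = 2 H_s / 15° h⁻¹ = 173.86° / 15 = 11.591 h.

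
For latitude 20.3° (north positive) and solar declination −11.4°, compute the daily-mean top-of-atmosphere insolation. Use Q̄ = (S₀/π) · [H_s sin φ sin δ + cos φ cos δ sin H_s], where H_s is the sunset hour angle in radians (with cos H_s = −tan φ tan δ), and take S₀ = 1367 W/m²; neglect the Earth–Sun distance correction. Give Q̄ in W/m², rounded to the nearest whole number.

354 W/m²

−tan φ tan δ = −(0.3699)(-0.2016) = 0.0746; H_s = arccos(0.0746) = 85.72°. In radians, H_s = 1.4961.
H_s sin φ sin δ = 1.4961 × 0.3469 × -0.1977 = -0.1026.
cos φ cos δ sin H_s = 0.9379 × 0.9803 × 0.9972 = 0.9168.
Q̄ = (1367/π) × (-0.1026 + 0.9168) = 435.13 × 0.8142 = 354.28 W/m².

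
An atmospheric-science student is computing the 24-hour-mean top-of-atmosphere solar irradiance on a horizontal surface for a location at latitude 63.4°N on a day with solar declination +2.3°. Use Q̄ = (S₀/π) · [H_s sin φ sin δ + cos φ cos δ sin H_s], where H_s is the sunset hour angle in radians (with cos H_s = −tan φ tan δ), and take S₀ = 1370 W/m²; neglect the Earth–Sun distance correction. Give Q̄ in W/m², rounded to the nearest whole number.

220 W/m²

−tan φ tan δ = −(1.9970)(0.0402) = -0.0803; H_s = arccos(-0.0803) = 94.61°. In radians, H_s = 1.6513.
H_s sin φ sin δ = 1.6513 × 0.8942 × 0.0401 = 0.0592.
cos φ cos δ sin H_s = 0.4478 × 0.9992 × 0.9968 = 0.4460.
Q̄ = (1370/π) × (0.0592 + 0.4460) = 436.08 × 0.5052 = 220.31 W/m².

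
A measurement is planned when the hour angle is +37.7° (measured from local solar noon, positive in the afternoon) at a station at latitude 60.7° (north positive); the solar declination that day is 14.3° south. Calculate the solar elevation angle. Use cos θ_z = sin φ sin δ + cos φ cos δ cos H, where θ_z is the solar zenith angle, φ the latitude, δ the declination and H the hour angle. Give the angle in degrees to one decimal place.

9.2°

cos θ_z = sin φ sin δ + cos φ cos δ cos H = (0.8721)(-0.2470) + (0.4894)(0.9690)(0.7912) = 0.1598.
θ_z = arccos(0.1598) = 80.80°, so the elevation is 90° − 80.80° = 9.20°.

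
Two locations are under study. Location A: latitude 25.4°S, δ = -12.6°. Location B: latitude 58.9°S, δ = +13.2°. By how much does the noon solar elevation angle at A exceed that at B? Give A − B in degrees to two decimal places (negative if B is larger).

+59.30°

A: 90° − |-25.4 − (-12.6)| = 77.20°.
B: 90° − |-58.9 − (13.2)| = 17.90°.
A − B = 77.20 − 17.90 = 59.30°.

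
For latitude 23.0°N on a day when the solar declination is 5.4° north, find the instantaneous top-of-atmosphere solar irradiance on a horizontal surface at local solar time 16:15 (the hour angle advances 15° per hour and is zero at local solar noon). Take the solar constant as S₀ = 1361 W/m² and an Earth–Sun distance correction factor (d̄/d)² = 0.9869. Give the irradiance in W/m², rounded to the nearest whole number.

Hour angle H = 15° × (16.25 − 12) = 63.75°.
cos θ_z = sin φ sin δ + cos φ cos δ cos H = (0.3907)(0.0941) + (0.9205)(0.9956)(0.4423) = 0.4421.
Top-of-atmosphere irradiance = S₀ (d̄/d)² cos θ_z = 1361 × 0.9869 × 0.4421 = 593.82 W/m².

594 W/m²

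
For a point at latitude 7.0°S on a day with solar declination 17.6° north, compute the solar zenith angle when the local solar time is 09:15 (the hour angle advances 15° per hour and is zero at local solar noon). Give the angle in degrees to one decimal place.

Hour angle H = 15° × (9.25 − 12) = -41.25°.
cos θ_z = sin φ sin δ + cos φ cos δ cos H = (-0.1219)(0.3024) + (0.9925)(0.9532)(0.7518) = 0.6744.
θ_z = arccos(0.6744) = 47.59°.

47.6°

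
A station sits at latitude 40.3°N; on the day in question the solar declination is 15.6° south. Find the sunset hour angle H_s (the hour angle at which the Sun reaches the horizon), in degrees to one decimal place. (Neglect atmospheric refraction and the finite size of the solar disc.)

76.3°

cos H_s = −tan(40.3°) · tan(-15.6°) = 0.2368, so H_s = arccos(0.2368) = 76.30°.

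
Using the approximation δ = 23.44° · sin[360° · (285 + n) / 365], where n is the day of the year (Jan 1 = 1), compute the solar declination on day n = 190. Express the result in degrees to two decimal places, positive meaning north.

+22.23°

360 × (285 + 190) / 365 = 468.493°; sin(468.493°) = 0.9484.
δ = 23.44 × 0.9484 = 22.230° ≈ +22.23°.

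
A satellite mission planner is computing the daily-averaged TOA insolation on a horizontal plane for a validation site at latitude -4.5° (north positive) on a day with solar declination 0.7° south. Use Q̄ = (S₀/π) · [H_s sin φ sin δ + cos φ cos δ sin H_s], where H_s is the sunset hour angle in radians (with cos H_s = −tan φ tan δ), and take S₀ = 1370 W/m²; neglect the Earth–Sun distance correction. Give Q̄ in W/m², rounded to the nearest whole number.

The sunset hour angle satisfies cos H_s = −tan φ tan δ = -0.0010, giving H_s = 90.06°. In radians, H_s = 1.5718.
H_s sin φ sin δ = 1.5718 × -0.0785 × -0.0122 = 0.0015.
cos φ cos δ sin H_s = 0.9969 × 0.9999 × 1.0000 = 0.9968.
Q̄ = (1370/π) × (0.0015 + 0.9968) = 436.08 × 0.9983 = 435.34 W/m².

435 W/m²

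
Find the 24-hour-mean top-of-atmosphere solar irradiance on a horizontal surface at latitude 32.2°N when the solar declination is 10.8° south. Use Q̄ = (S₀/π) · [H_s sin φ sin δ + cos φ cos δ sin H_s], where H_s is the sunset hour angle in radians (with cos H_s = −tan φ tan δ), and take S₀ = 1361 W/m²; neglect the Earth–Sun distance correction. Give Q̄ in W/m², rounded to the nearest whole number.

cos H_s = −tan(32.2°) · tan(-10.8°) = 0.1201, so H_s = arccos(0.1201) = 83.10°. In radians, H_s = 1.4504.
H_s sin φ sin δ = 1.4504 × 0.5329 × -0.1874 = -0.1448.
cos φ cos δ sin H_s = 0.8462 × 0.9823 × 0.9928 = 0.8252.
Q̄ = (1361/π) × (-0.1448 + 0.8252) = 433.22 × 0.6804 = 294.76 W/m².

295 W/m²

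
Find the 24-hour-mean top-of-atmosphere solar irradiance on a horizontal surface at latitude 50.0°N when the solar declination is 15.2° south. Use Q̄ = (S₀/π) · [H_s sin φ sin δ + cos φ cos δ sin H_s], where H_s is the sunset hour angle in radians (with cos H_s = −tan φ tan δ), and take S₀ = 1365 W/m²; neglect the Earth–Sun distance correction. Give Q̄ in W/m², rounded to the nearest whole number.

147 W/m²

The sunset hour angle satisfies cos H_s = −tan φ tan δ = 0.3238, giving H_s = 71.11°. In radians, H_s = 1.2411.
H_s sin φ sin δ = 1.2411 × 0.7660 × -0.2622 = -0.2493.
cos φ cos δ sin H_s = 0.6428 × 0.9650 × 0.9461 = 0.5869.
Q̄ = (1365/π) × (-0.2493 + 0.5869) = 434.49 × 0.3376 = 146.68 W/m².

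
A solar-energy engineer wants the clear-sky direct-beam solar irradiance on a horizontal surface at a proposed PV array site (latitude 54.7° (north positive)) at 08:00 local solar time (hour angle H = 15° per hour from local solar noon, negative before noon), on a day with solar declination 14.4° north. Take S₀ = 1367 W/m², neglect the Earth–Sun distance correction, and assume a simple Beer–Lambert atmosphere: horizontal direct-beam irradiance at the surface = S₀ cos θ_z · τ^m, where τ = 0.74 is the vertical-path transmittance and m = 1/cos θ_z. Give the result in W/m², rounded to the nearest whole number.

354 W/m²

Hour angle H = 15° × (8 − 12) = -60.00°.
cos θ_z = sin(54.7°) sin(14.4°) + cos(54.7°) cos(14.4°) cos(-60.00°) = 0.2030 + 0.2799 = 0.4829.
Air mass m = 1/cos θ_z = 1/0.4829 = 2.071; τ^m = 0.74^2.071 = 0.5360.
Surface direct beam = 1367 × 0.4829 × 0.5360 = 353.83 W/m².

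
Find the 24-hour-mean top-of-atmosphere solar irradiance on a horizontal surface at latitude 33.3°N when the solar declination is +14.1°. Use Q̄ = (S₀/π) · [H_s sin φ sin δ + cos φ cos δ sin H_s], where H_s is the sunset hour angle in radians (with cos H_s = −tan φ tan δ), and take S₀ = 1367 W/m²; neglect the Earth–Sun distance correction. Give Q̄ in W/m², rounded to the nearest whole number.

449 W/m²

cos H_s = −tan(33.3°) · tan(14.1°) = -0.1650, so H_s = arccos(-0.1650) = 99.50°. In radians, H_s = 1.7366.
H_s sin φ sin δ = 1.7366 × 0.5490 × 0.2436 = 0.2322.
cos φ cos δ sin H_s = 0.8358 × 0.9699 × 0.9863 = 0.7995.
Q̄ = (1367/π) × (0.2322 + 0.7995) = 435.13 × 1.0317 = 448.92 W/m².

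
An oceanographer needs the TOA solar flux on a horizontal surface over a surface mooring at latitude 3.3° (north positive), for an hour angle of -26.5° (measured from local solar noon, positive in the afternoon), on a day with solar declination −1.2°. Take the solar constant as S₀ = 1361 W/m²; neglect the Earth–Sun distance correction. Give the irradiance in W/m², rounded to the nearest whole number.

1214 W/m²

cos θ_z = sin(3.3°) sin(-1.2°) + cos(3.3°) cos(-1.2°) cos(-26.50°) = -0.0012 + 0.8933 = 0.8921.
Top-of-atmosphere irradiance = S₀ cos θ_z = 1361 × 0.8921 = 1214.15 W/m².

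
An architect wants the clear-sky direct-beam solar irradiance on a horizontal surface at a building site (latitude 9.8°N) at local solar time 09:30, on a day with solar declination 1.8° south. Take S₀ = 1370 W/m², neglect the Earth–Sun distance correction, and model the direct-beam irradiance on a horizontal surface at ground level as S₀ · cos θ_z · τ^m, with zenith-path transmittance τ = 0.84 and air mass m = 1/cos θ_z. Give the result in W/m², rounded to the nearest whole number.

849 W/m²

Hour angle H = 15° × (9.5 − 12) = -37.50°.
cos θ_z = sin φ sin δ + cos φ cos δ cos H = (0.1702)(-0.0314) + (0.9854)(0.9995)(0.7934) = 0.7761.
Air mass m = 1/cos θ_z = 1/0.7761 = 1.288; τ^m = 0.84^1.288 = 0.7989.
Surface direct beam = 1370 × 0.7761 × 0.7989 = 849.44 W/m².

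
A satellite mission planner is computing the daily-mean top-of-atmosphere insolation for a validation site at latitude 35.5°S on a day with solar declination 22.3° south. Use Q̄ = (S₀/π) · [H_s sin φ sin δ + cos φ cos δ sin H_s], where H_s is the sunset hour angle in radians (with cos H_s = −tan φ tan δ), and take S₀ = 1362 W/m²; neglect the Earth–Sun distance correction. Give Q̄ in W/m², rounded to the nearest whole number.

491 W/m²

−tan φ tan δ = −(-0.7133)(-0.4101) = -0.2925; H_s = arccos(-0.2925) = 107.01°. In radians, H_s = 1.8677.
H_s sin φ sin δ = 1.8677 × -0.5807 × -0.3795 = 0.4116.
cos φ cos δ sin H_s = 0.8141 × 0.9252 × 0.9562 = 0.7202.
Q̄ = (1362/π) × (0.4116 + 0.7202) = 433.54 × 1.1318 = 490.68 W/m².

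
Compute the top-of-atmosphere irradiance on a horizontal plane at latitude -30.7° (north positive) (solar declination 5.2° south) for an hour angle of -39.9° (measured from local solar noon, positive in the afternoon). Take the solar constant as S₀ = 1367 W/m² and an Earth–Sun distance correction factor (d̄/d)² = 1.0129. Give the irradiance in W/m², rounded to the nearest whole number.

974 W/m²

With φ = -30.7°, δ = -5.2°, H = -39.90°: sin φ sin δ = 0.0463, cos φ cos δ cos H = 0.6569, so cos θ_z = 0.7032.
Top-of-atmosphere irradiance = S₀ (d̄/d)² cos θ_z = 1367 × 1.0129 × 0.7032 = 973.67 W/m².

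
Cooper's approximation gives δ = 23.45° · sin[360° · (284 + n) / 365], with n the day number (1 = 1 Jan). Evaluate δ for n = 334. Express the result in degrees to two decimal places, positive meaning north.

360 × (284 + 334) / 365 = 609.534°; sin(609.534°) = -0.9369.
δ = 23.45 × -0.9369 = -21.970° ≈ -21.97°.

-21.97°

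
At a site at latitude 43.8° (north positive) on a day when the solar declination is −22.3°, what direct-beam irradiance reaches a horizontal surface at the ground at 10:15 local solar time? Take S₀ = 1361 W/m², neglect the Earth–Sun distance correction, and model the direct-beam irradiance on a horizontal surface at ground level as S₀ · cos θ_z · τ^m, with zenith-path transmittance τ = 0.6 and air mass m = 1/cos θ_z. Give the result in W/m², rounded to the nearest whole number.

Hour angle H = 15° × (10.25 − 12) = -26.25°.
cos θ_z = sin φ sin δ + cos φ cos δ cos H = (0.6921)(-0.3795) + (0.7218)(0.9252)(0.8969) = 0.3363.
Air mass m = 1/cos θ_z = 1/0.3363 = 2.974; τ^m = 0.6^2.974 = 0.2189.
Surface direct beam = 1361 × 0.3363 × 0.2189 = 100.19 W/m².

100 W/m²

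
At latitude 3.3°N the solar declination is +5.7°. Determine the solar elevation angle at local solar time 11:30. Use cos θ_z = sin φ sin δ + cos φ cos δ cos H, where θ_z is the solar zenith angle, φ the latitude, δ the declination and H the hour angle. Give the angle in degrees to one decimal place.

Hour angle H = 15° × (11.5 − 12) = -7.50°.
cos θ_z = sin φ sin δ + cos φ cos δ cos H = (0.0576)(0.0993) + (0.9983)(0.9951)(0.9914) = 0.9906.
θ_z = arccos(0.9906) = 7.86°, so the elevation is 90° − 7.86° = 82.14°.

82.1°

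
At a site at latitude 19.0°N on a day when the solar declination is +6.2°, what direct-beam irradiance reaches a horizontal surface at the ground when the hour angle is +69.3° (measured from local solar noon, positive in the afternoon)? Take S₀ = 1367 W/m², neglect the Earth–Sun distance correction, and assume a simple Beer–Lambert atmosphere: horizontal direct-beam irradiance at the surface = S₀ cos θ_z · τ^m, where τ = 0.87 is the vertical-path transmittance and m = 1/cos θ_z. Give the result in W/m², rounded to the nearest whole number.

344 W/m²

With φ = 19.0°, δ = 6.2°, H = 69.30°: sin φ sin δ = 0.0352, cos φ cos δ cos H = 0.3323, so cos θ_z = 0.3675.
Air mass m = 1/cos θ_z = 1/0.3675 = 2.721; τ^m = 0.87^2.721 = 0.6846.
Surface direct beam = 1367 × 0.3675 × 0.6846 = 343.92 W/m².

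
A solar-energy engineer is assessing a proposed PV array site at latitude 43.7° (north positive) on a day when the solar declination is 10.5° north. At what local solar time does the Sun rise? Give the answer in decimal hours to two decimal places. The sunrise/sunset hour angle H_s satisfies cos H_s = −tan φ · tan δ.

5.32 h

cos H_s = −tan(43.7°) · tan(10.5°) = -0.1771, so H_s = arccos(-0.1771) = 100.20°.
Sunrise is at 12 − H_s/15 = 12 − 6.680 = 5.320 h local solar time.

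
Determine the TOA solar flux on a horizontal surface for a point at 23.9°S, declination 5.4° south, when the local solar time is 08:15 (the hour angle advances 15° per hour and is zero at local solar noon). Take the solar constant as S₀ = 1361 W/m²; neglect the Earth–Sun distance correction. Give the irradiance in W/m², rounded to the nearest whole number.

740 W/m²

Hour angle H = 15° × (8.25 − 12) = -56.25°.
With φ = -23.9°, δ = -5.4°, H = -56.25°: sin φ sin δ = 0.0381, cos φ cos δ cos H = 0.5057, so cos θ_z = 0.5438.
Top-of-atmosphere irradiance = S₀ cos θ_z = 1361 × 0.5438 = 740.11 W/m².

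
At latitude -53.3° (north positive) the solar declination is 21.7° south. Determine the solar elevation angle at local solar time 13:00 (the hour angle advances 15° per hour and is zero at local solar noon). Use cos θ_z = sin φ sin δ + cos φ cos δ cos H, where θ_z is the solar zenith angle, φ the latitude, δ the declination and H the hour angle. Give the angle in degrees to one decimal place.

Hour angle H = 15° × (13 − 12) = 15.00°.
With φ = -53.3°, δ = -21.7°, H = 15.00°: sin φ sin δ = 0.2965, cos φ cos δ cos H = 0.5364, so cos θ_z = 0.8329.
θ_z = arccos(0.8329) = 33.60°, so the elevation is 90° − 33.60° = 56.40°.

56.4°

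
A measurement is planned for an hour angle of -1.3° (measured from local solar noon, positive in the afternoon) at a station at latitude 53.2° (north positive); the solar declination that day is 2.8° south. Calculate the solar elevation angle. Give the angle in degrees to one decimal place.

With φ = 53.2°, δ = -2.8°, H = -1.30°: sin φ sin δ = -0.0391, cos φ cos δ cos H = 0.5982, so cos θ_z = 0.5591.
θ_z = arccos(0.5591) = 56.01°, so the elevation is 90° − 56.01° = 33.99°.

34.0°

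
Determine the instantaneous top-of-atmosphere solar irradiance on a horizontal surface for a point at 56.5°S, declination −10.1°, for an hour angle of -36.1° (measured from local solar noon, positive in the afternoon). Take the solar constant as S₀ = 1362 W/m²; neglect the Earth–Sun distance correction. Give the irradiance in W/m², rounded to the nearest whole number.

cos θ_z = sin(-56.5°) sin(-10.1°) + cos(-56.5°) cos(-10.1°) cos(-36.10°) = 0.1462 + 0.4390 = 0.5852.
Top-of-atmosphere irradiance = S₀ cos θ_z = 1362 × 0.5852 = 797.04 W/m².

797 W/m²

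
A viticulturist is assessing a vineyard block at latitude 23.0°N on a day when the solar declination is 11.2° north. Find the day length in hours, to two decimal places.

12.64 hours

−tan φ tan δ = −(0.4245)(0.1980) = -0.0841; H_s = arccos(-0.0841) = 94.82°.
Day length = 2 H_s / 15° h⁻¹ = 189.64° / 15 = 12.643 h.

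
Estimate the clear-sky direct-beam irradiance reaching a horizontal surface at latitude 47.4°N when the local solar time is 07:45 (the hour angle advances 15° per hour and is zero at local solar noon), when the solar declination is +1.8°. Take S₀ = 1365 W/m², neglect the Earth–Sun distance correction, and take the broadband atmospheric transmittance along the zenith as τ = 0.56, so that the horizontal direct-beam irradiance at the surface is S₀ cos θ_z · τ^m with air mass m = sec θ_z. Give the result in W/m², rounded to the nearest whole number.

73 W/m²

Hour angle H = 15° × (7.75 − 12) = -63.75°.
cos θ_z = sin(47.4°) sin(1.8°) + cos(47.4°) cos(1.8°) cos(-63.75°) = 0.0231 + 0.2992 = 0.3223.
Air mass m = 1/cos θ_z = 1/0.3223 = 3.103; τ^m = 0.56^3.103 = 0.1654.
Surface direct beam = 1365 × 0.3223 × 0.1654 = 72.77 W/m².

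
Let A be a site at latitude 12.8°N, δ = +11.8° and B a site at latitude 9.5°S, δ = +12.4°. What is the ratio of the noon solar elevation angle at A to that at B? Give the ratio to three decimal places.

1.307

A: 90° − |12.8 − (11.8)| = 89.00°.
B: 90° − |-9.5 − (12.4)| = 68.10°.
Ratio A/B = 89.0000 / 68.1000 = 1.3069.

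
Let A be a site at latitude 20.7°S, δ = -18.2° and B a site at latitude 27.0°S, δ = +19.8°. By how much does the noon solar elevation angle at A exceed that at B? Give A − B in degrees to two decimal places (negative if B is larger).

+44.30°

A: 90° − |-20.7 − (-18.2)| = 87.50°.
B: 90° − |-27.0 − (19.8)| = 43.20°.
A − B = 87.50 − 43.20 = 44.30°.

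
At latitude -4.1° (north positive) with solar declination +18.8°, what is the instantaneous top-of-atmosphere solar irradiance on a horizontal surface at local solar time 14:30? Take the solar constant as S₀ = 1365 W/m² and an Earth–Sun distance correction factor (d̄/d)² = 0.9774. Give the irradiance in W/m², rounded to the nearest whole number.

969 W/m²

Hour angle H = 15° × (14.5 − 12) = 37.50°.
With φ = -4.1°, δ = 18.8°, H = 37.50°: sin φ sin δ = -0.0230, cos φ cos δ cos H = 0.7491, so cos θ_z = 0.7261.
Top-of-atmosphere irradiance = S₀ (d̄/d)² cos θ_z = 1365 × 0.9774 × 0.7261 = 968.73 W/m².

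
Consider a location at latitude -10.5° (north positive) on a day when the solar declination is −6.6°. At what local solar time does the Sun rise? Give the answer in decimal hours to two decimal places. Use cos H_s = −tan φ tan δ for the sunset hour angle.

5.92 h

−tan φ tan δ = −(-0.1853)(-0.1157) = -0.0214; H_s = arccos(-0.0214) = 91.23°.
Sunrise is at 12 − H_s/15 = 12 − 6.082 = 5.918 h local solar time.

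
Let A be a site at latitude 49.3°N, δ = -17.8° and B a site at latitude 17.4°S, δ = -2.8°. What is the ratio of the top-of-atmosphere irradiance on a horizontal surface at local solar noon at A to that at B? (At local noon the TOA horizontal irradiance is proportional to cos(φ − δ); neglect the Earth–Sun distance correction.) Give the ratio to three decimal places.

0.402

A: cos θ_z = cos(49.3° − (-17.8°)) = 0.3891.
B: cos θ_z = cos(-17.4° − (-2.8°)) = 0.9677.
Ratio A/B = 0.3891 / 0.9677 = 0.4021.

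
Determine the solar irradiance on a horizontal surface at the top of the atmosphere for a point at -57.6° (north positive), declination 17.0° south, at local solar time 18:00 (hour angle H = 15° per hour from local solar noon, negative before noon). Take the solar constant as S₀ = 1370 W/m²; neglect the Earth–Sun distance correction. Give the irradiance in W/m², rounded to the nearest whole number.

338 W/m²

Hour angle H = 15° × (18 − 12) = 90.00°.
With φ = -57.6°, δ = -17.0°, H = 90.00°: sin φ sin δ = 0.2469, cos φ cos δ cos H = 0.0000, so cos θ_z = 0.2469.
Top-of-atmosphere irradiance = S₀ cos θ_z = 1370 × 0.2469 = 338.25 W/m².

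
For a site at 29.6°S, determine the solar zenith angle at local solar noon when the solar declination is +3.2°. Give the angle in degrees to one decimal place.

At local solar noon the hour angle is zero, so the zenith angle is |φ − δ| = |-29.6° − (3.2°)| = 32.8°.

32.8°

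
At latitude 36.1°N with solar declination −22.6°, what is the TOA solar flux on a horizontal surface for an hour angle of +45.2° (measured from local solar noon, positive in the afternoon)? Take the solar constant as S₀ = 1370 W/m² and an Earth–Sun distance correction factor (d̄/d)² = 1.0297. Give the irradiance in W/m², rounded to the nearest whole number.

cos θ_z = sin(36.1°) sin(-22.6°) + cos(36.1°) cos(-22.6°) cos(45.20°) = -0.2264 + 0.5256 = 0.2992.
Top-of-atmosphere irradiance = S₀ (d̄/d)² cos θ_z = 1370 × 1.0297 × 0.2992 = 422.08 W/m².

422 W/m²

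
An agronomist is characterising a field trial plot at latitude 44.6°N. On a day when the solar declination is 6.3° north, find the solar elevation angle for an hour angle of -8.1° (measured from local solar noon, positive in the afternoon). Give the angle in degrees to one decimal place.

51.1°

cos θ_z = sin(44.6°) sin(6.3°) + cos(44.6°) cos(6.3°) cos(-8.10°) = 0.0771 + 0.7007 = 0.7778.
θ_z = arccos(0.7778) = 38.94°, so the elevation is 90° − 38.94° = 51.06°.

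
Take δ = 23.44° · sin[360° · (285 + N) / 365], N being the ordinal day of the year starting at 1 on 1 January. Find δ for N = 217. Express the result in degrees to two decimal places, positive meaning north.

+16.54°

360 × (285 + 217) / 365 = 495.123°; sin(495.123°) = 0.7056.
δ = 23.44 × 0.7056 = 16.539° ≈ +16.54°.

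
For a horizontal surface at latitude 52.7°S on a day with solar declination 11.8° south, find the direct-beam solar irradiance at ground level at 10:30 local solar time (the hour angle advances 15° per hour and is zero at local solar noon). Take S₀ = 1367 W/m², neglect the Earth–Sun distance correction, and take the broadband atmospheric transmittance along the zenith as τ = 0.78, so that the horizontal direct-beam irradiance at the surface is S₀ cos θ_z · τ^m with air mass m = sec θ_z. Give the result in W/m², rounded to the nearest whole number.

685 W/m²

Hour angle H = 15° × (10.5 − 12) = -22.50°.
cos θ_z = sin(-52.7°) sin(-11.8°) + cos(-52.7°) cos(-11.8°) cos(-22.50°) = 0.1627 + 0.5480 = 0.7107.
Air mass m = 1/cos θ_z = 1/0.7107 = 1.407; τ^m = 0.78^1.407 = 0.7050.
Surface direct beam = 1367 × 0.7107 × 0.7050 = 684.93 W/m².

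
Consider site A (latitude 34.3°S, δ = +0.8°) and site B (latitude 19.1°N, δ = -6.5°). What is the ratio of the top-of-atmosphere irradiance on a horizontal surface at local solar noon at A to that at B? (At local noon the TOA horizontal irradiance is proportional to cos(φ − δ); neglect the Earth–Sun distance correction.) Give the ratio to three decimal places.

0.907

A: cos θ_z = cos(-34.3° − (0.8°)) = 0.8181.
B: cos θ_z = cos(19.1° − (-6.5°)) = 0.9018.
Ratio A/B = 0.8181 / 0.9018 = 0.9072.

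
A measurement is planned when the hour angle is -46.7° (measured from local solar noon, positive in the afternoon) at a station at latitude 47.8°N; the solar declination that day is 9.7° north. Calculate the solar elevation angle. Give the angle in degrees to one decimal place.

35.4°

cos θ_z = sin φ sin δ + cos φ cos δ cos H = (0.7408)(0.1685) + (0.6717)(0.9857)(0.6858) = 0.5789.
θ_z = arccos(0.5789) = 54.63°, so the elevation is 90° − 54.63° = 35.37°.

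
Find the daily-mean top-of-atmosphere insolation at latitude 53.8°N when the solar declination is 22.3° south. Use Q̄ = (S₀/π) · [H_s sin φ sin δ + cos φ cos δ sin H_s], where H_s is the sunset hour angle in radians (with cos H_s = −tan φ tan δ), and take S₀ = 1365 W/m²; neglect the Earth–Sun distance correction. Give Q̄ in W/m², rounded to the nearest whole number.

cos H_s = −tan(53.8°) · tan(-22.3°) = 0.5604, so H_s = arccos(0.5604) = 55.92°. In radians, H_s = 0.9760.
H_s sin φ sin δ = 0.9760 × 0.8070 × -0.3795 = -0.2989.
cos φ cos δ sin H_s = 0.5906 × 0.9252 × 0.8283 = 0.4526.
Q̄ = (1365/π) × (-0.2989 + 0.4526) = 434.49 × 0.1537 = 66.78 W/m².

67 W/m²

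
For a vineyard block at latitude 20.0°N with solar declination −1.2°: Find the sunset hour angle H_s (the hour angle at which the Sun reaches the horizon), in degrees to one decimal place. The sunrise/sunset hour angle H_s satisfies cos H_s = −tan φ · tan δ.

89.6°

cos H_s = −tan(20.0°) · tan(-1.2°) = 0.0076, so H_s = arccos(0.0076) = 89.56°.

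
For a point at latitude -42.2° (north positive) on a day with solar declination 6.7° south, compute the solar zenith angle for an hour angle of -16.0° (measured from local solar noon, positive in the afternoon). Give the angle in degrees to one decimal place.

38.2°

cos θ_z = sin(-42.2°) sin(-6.7°) + cos(-42.2°) cos(-6.7°) cos(-16.00°) = 0.0784 + 0.7072 = 0.7856.
θ_z = arccos(0.7856) = 38.22°.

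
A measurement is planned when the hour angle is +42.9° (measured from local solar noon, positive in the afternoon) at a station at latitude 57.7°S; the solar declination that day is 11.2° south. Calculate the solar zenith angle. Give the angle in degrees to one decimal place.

With φ = -57.7°, δ = -11.2°, H = 42.90°: sin φ sin δ = 0.1642, cos φ cos δ cos H = 0.3840, so cos θ_z = 0.5482.
θ_z = arccos(0.5482) = 56.76°.

56.8°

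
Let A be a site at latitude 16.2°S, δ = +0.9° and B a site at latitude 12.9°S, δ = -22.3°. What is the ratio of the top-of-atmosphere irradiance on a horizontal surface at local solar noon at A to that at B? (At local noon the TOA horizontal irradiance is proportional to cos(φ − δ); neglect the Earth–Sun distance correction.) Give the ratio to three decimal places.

0.969

A: cos θ_z = cos(-16.2° − (0.9°)) = 0.9558.
B: cos θ_z = cos(-12.9° − (-22.3°)) = 0.9866.
Ratio A/B = 0.9558 / 0.9866 = 0.9688.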